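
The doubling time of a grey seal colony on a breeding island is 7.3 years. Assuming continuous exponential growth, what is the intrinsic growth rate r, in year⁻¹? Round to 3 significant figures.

r = ln(2)/t_d = 0.6931/7.3 = 0.094952.

0.0950 per year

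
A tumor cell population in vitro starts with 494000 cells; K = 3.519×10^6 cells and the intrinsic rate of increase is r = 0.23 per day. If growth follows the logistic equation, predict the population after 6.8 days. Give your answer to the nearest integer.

1542320 cells

A = (K − N₀)/N₀ = (3.519×10^6 − 494000)/494000 = 6.1235.
N(t) = K/(1 + A·e^(−rt)) = 3.519×10^6/(1 + 6.1235×e^(−0.23×6.8)).
e^(−1.564) = 0.2093; denominator = 1 + 6.1235×0.2093 = 2.2816.
N = 3.519×10^6/2.2816 = 1.54232×10^6.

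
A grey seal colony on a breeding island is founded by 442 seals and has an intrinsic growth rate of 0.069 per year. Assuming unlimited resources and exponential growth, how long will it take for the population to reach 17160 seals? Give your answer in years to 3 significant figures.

53.0 years

Set N₀·e^(rt) = 17160: e^(0.069·t) = 17160/442 = 38.824.
0.069·t = ln(38.824) = 3.659, so t = 3.659/0.069 = 53.029.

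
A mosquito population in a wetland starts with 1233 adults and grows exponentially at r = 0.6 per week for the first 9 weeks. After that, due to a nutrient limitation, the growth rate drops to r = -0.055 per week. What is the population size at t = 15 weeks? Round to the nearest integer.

Phase 1: N(9) = 1233·e^(0.6×9) = 1233·e^5.4 = 272994.
Phase 2 runs for 15 − 9 = 6 weeks at r = -0.055.
N(15) = 272994·e^(-0.055×6) = 272994·e^-0.33 = 196262.

196262 adults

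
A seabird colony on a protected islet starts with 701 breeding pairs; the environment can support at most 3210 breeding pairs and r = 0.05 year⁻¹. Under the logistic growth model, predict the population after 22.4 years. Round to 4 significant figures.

A = (K − N₀)/N₀ = (3210 − 701)/701 = 3.5792.
N(t) = K/(1 + A·e^(−rt)) = 3210/(1 + 3.5792×e^(−0.05×22.4)).
e^(−1.12) = 0.32628; denominator = 1 + 3.5792×0.32628 = 2.1678.
N = 3210/2.1678 = 1480.76.

1481 breeding pairs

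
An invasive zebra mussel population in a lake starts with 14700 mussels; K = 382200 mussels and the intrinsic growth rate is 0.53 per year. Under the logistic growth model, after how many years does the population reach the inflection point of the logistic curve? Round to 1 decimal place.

6.1 years

Logistic growth is fastest at N = K/2 = 191100.
A = (K − N₀)/N₀ = 25. Set K/(1 + A·e^(−rt)) = K/2 → A·e^(−rt) = 1.
e^(−0.53t) = 1/25 = 0.04, so t = ln(25)/0.53 = 3.2189/0.53 = 6.0734.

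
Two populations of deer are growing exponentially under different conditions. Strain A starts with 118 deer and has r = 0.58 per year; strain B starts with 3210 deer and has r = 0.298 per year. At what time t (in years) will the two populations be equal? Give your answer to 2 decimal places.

11.71 years

Set 118·e^(0.58t) = 3210·e^(0.298t).
e^((0.58 − 0.298)t) = 3210/118 → e^(0.282·t) = 27.203.
0.282·t = ln(27.203) = 3.3033, so t = 3.3033/0.282 = 11.714.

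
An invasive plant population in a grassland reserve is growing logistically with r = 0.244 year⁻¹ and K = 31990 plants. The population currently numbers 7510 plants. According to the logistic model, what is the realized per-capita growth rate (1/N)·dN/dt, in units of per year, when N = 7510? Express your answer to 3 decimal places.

0.187 per year

(1/N)·dN/dt = r(1 − N/K) = 0.244 × (1 − 7510/31990).
= 0.244 × 0.76524 = 0.18672.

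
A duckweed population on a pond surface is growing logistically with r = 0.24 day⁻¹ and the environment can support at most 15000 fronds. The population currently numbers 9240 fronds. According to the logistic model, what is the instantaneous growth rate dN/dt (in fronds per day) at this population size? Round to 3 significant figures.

852 fronds per day

dN/dt = rN(1 − N/K) = 0.24 × 9240 × (1 − 9240/15000).
1 − 9240/15000 = 0.384; dN/dt = 0.24 × 9240 × 0.384 = 851.56.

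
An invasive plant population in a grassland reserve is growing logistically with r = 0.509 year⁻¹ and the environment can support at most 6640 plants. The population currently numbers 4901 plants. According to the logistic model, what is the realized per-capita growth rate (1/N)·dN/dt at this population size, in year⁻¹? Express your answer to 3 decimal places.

0.133 per year

(1/N)·dN/dt = r(1 − N/K) = 0.509 × (1 − 4901/6640).
= 0.509 × 0.2619 = 0.13331.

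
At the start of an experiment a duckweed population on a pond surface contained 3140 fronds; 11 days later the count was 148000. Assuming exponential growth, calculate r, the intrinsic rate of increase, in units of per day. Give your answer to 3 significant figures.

From N(t) = N₀·e^(rt): e^(r·11) = 148000/3140 = 47.134.
r·11 = ln(47.134) = 3.853, so r = 3.853/11 = 0.35027.

0.350 per day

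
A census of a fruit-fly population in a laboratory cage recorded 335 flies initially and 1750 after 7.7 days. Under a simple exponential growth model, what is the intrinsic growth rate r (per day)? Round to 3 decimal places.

From N(t) = N₀·e^(rt): e^(r·7.7) = 1750/335 = 5.2239.
r·7.7 = ln(5.2239) = 1.6532, so r = 1.6532/7.7 = 0.21471.

0.215 per day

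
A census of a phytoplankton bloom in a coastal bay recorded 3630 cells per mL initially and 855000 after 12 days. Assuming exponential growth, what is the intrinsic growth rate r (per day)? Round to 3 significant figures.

From N(t) = N₀·e^(rt): e^(r·12) = 855000/3630 = 235.54.
r·12 = ln(235.54) = 5.4619, so r = 5.4619/12 = 0.45516.

0.455 per day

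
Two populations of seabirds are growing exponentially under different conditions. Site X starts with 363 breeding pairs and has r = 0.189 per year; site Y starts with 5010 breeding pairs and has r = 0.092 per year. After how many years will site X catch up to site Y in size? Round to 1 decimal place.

Set 363·e^(0.189t) = 5010·e^(0.092t).
e^((0.189 − 0.092)t) = 5010/363 → e^(0.097·t) = 13.802.
0.097·t = ln(13.802) = 2.6248, so t = 2.6248/0.097 = 27.06.

27.1 years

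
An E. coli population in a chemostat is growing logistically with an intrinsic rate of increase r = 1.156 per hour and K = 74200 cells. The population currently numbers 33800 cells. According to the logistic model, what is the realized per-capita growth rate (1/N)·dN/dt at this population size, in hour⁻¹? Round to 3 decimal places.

0.629 per hour

(1/N)·dN/dt = r(1 − N/K) = 1.156 × (1 − 33800/74200).
= 1.156 × 0.54447 = 0.62941.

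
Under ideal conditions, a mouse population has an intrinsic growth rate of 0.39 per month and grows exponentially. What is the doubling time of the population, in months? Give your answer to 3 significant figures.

1.78 months

Doubling time t_d = ln(2)/r = 0.6931/0.39 = 1.7773.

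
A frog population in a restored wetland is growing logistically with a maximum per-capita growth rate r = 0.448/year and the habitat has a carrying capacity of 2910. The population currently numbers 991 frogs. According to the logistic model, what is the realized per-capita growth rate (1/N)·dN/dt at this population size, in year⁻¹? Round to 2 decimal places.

(1/N)·dN/dt = r(1 − N/K) = 0.448 × (1 − 991/2910).
= 0.448 × 0.65945 = 0.29543.

0.30 per year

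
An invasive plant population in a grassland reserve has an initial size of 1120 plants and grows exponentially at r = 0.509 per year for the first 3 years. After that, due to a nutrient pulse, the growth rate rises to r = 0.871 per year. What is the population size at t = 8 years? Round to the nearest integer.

Phase 1: N(3) = 1120·e^(0.509×3) = 1120·e^1.527 = 5156.86.
Phase 2 runs for 8 − 3 = 5 years at r = 0.871.
N(8) = 5156.86·e^(0.871×5) = 5156.86·e^4.355 = 401549.

401549 plants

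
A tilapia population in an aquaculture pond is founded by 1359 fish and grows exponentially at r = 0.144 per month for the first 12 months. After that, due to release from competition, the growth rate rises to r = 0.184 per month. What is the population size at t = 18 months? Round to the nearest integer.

Phase 1: N(12) = 1359·e^(0.144×12) = 1359·e^1.728 = 7650.33.
Phase 2 runs for 18 − 12 = 6 months at r = 0.184.
N(18) = 7650.33·e^(0.184×6) = 7650.33·e^1.104 = 23075.

23075 fish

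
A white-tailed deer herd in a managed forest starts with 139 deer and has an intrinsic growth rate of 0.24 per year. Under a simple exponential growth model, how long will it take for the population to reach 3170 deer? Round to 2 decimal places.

Set N₀·e^(rt) = 3170: e^(0.24·t) = 3170/139 = 22.806.
0.24·t = ln(22.806) = 3.127, so t = 3.127/0.24 = 13.029.

13.03 years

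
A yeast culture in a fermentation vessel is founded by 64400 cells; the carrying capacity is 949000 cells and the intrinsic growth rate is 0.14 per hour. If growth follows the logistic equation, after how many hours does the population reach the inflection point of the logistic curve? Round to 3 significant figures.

Logistic growth is fastest at N = K/2 = 474500.
A = (K − N₀)/N₀ = 13.736. Set K/(1 + A·e^(−rt)) = K/2 → A·e^(−rt) = 1.
e^(−0.14t) = 1/13.736 = 0.0728013, so t = ln(13.736)/0.14 = 2.62/0.14 = 18.714.

18.7 hours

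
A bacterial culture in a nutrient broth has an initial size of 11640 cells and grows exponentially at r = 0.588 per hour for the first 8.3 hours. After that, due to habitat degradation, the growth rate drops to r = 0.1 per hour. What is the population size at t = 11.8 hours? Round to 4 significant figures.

Phase 1: N(8.3) = 11640·e^(0.588×8.3) = 11640·e^4.88 = 1.532794×10^6.
Phase 2 runs for 11.8 − 8.3 = 3.5 hours at r = 0.1.
N(11.8) = 1.532794×10^6·e^(0.1×3.5) = 1.532794×10^6·e^0.35 = 2.175138×10^6.

2175000 cells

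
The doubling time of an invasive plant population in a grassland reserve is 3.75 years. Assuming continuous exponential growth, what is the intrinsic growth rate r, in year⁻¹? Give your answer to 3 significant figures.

0.185 per year

r = ln(2)/t_d = 0.6931/3.75 = 0.18484.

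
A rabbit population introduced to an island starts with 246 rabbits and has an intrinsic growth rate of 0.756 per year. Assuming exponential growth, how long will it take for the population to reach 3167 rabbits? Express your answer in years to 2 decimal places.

Set N₀·e^(rt) = 3167: e^(0.756·t) = 3167/246 = 12.874.
0.756·t = ln(12.874) = 2.5552, so t = 2.5552/0.756 = 3.3799.

3.38 years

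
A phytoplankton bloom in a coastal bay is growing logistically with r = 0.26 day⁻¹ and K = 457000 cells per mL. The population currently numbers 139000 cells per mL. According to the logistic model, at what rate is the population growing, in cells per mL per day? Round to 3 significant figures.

25100 cells per mL per day

dN/dt = rN(1 − N/K) = 0.26 × 139000 × (1 − 139000/457000).
1 − 139000/457000 = 0.69584; dN/dt = 0.26 × 139000 × 0.69584 = 25148.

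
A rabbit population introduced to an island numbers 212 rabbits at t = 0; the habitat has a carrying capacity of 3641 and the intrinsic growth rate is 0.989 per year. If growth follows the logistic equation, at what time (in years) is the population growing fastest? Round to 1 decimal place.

Logistic growth is fastest at N = K/2 = 1820.5.
A = (K − N₀)/N₀ = 16.175. Set K/(1 + A·e^(−rt)) = K/2 → A·e^(−rt) = 1.
e^(−0.989t) = 1/16.175 = 0.0618256, so t = ln(16.175)/0.989 = 2.7834/0.989 = 2.8144.

2.8 years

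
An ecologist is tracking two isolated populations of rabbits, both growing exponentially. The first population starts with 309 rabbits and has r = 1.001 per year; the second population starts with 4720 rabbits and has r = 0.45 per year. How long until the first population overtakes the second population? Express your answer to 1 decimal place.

Set 309·e^(1.001t) = 4720·e^(0.45t).
e^((1.001 − 0.45)t) = 4720/309 → e^(0.551·t) = 15.275.
0.551·t = ln(15.275) = 2.7262, so t = 2.7262/0.551 = 4.9478.

4.9 years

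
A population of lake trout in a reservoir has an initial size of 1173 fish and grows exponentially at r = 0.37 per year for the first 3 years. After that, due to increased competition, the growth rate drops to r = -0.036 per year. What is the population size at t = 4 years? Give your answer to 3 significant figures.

Phase 1: N(3) = 1173·e^(0.37×3) = 1173·e^1.11 = 3559.3.
Phase 2 runs for 4 − 3 = 1 years at r = -0.036.
N(4) = 3559.3·e^(-0.036×1) = 3559.3·e^-0.036 = 3433.45.

3430 fish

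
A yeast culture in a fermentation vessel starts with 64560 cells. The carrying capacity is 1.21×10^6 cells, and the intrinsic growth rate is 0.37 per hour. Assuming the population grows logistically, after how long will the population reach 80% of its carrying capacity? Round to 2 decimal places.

A = (K − N₀)/N₀ = (1.21×10^6 − 64560)/64560 = 17.742.
Solve 1.21×10^6/(1 + 17.742·e^(−0.37t)) = 968000: 1 + 17.742·e^(−0.37t) = 1.25, so e^(−0.37t) = 0.0140907.
−0.37·t = ln(0.0140907) = -4.2622, so t = 4.2622/0.37 = 11.52.

11.52 hours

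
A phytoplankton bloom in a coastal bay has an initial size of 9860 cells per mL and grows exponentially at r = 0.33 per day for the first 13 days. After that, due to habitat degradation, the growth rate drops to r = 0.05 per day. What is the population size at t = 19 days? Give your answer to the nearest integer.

971155 cells per mL

Phase 1: N(13) = 9860·e^(0.33×13) = 9860·e^4.29 = 719449.
Phase 2 runs for 19 − 13 = 6 days at r = 0.05.
N(19) = 719449·e^(0.05×6) = 719449·e^0.3 = 971155.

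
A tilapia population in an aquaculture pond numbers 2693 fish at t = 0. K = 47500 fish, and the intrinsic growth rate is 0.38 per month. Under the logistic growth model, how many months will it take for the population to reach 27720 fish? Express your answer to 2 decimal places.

A = (K − N₀)/N₀ = (47500 − 2693)/2693 = 16.638.
Solve 47500/(1 + 16.638·e^(−0.38t)) = 27720: 1 + 16.638·e^(−0.38t) = 1.7136, so e^(−0.38t) = 0.0428868.
−0.38·t = ln(0.0428868) = -3.1492, so t = 3.1492/0.38 = 8.2873.

8.29 months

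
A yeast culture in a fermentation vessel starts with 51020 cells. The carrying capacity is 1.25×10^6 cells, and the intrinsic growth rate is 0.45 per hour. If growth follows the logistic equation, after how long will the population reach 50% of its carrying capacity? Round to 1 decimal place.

A = (K − N₀)/N₀ = (1.25×10^6 − 51020)/51020 = 23.5.
Solve 1.25×10^6/(1 + 23.5·e^(−0.45t)) = 625000: 1 + 23.5·e^(−0.45t) = 2, so e^(−0.45t) = 0.0425528.
−0.45·t = ln(0.0425528) = -3.157, so t = 3.157/0.45 = 7.0156.

7.0 hours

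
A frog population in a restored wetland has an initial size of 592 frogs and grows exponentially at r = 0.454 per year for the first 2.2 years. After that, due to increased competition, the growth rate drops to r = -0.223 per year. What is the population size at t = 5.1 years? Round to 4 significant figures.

Phase 1: N(2.2) = 592·e^(0.454×2.2) = 592·e^0.9988 = 1607.29.
Phase 2 runs for 5.1 − 2.2 = 2.9 years at r = -0.223.
N(5.1) = 1607.29·e^(-0.223×2.9) = 1607.29·e^-0.6467 = 841.854.

841.9 frogs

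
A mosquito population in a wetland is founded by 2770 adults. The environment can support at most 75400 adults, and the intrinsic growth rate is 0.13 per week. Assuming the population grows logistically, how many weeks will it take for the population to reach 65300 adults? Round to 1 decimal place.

39.5 weeks

A = (K − N₀)/N₀ = (75400 − 2770)/2770 = 26.22.
Solve 75400/(1 + 26.22·e^(−0.13t)) = 65300: 1 + 26.22·e^(−0.13t) = 1.1547, so e^(−0.13t) = 0.00589891.
−0.13·t = ln(0.00589891) = -5.133, so t = 5.133/0.13 = 39.485.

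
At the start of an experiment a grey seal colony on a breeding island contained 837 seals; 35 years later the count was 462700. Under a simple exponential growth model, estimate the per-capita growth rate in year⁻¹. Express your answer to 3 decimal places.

0.180 per year

From N(t) = N₀·e^(rt): e^(r·35) = 462700/837 = 552.81.
r·35 = ln(552.81) = 6.315, so r = 6.315/35 = 0.18043.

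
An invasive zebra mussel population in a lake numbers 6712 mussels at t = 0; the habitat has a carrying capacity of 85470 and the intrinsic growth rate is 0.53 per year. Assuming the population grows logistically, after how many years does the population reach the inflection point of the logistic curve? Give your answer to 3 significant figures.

4.65 years

Logistic growth is fastest at N = K/2 = 42735.
A = (K − N₀)/N₀ = 11.734. Set K/(1 + A·e^(−rt)) = K/2 → A·e^(−rt) = 1.
e^(−0.53t) = 1/11.734 = 0.0852231, so t = ln(11.734)/0.53 = 2.4625/0.53 = 4.6462.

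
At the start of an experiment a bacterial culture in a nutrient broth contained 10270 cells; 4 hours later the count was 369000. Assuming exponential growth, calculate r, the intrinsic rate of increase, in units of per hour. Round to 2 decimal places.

0.90 per hour

From N(t) = N₀·e^(rt): e^(r·4) = 369000/10270 = 35.93.
r·4 = ln(35.93) = 3.5816, so r = 3.5816/4 = 0.89539.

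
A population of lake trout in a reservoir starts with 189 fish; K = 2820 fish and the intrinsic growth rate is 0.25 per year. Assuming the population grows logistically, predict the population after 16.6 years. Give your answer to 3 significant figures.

A = (K − N₀)/N₀ = (2820 − 189)/189 = 13.921.
N(t) = K/(1 + A·e^(−rt)) = 2820/(1 + 13.921×e^(−0.25×16.6)).
e^(−4.15) = 0.015764; denominator = 1 + 13.921×0.015764 = 1.2195.
N = 2820/1.2195 = 2312.52.

2310 fish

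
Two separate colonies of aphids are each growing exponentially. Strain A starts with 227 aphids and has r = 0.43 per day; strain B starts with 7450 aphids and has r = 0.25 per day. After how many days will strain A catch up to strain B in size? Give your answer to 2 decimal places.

19.39 days

Set 227·e^(0.43t) = 7450·e^(0.25t).
e^((0.43 − 0.25)t) = 7450/227 → e^(0.18·t) = 32.819.
0.18·t = ln(32.819) = 3.491, so t = 3.491/0.18 = 19.395.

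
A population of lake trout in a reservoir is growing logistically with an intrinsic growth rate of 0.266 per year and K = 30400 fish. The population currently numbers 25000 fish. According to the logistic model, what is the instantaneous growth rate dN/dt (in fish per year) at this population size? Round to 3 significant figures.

dN/dt = rN(1 − N/K) = 0.266 × 25000 × (1 − 25000/30400).
1 − 25000/30400 = 0.17763; dN/dt = 0.266 × 25000 × 0.17763 = 1181.3.

1180 fish per year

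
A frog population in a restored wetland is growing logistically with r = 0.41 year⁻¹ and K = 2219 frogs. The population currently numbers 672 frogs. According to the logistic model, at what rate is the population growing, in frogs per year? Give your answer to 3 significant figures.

192 frogs per year

dN/dt = rN(1 − N/K) = 0.41 × 672 × (1 − 672/2219).
1 − 672/2219 = 0.69716; dN/dt = 0.41 × 672 × 0.69716 = 192.08.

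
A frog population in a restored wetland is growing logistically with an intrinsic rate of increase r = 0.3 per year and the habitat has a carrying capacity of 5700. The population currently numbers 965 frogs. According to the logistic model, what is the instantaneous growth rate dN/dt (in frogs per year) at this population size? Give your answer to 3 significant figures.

240 frogs per year

dN/dt = rN(1 − N/K) = 0.3 × 965 × (1 − 965/5700).
1 − 965/5700 = 0.8307; dN/dt = 0.3 × 965 × 0.8307 = 240.49.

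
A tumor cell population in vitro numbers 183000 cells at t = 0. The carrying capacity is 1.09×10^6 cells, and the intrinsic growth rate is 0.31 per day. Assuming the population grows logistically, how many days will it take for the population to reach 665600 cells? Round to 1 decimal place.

6.6 days

A = (K − N₀)/N₀ = (1.09×10^6 − 183000)/183000 = 4.9563.
Solve 1.09×10^6/(1 + 4.9563·e^(−0.31t)) = 665600: 1 + 4.9563·e^(−0.31t) = 1.6376, so e^(−0.31t) = 0.128649.
−0.31·t = ln(0.128649) = -2.0507, so t = 2.0507/0.31 = 6.6151.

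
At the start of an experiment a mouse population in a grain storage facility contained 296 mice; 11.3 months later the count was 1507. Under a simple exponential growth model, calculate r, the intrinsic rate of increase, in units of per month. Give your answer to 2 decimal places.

From N(t) = N₀·e^(rt): e^(r·11.3) = 1507/296 = 5.0912.
r·11.3 = ln(5.0912) = 1.6275, so r = 1.6275/11.3 = 0.14403.

0.14 per month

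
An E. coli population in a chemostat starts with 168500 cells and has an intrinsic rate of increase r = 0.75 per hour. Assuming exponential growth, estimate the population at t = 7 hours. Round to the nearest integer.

N(t) = N₀·e^(rt) = 168500 × e^(0.75×7) = 168500 × e^5.25.
e^5.25 ≈ 190.57, so N ≈ 168500 × 190.57 = 3.211042×10^7.

32110416 cells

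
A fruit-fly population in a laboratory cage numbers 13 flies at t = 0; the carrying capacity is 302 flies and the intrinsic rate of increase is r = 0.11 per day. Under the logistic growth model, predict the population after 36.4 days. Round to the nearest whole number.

A = (K − N₀)/N₀ = (302 − 13)/13 = 22.231.
N(t) = K/(1 + A·e^(−rt)) = 302/(1 + 22.231×e^(−0.11×36.4)).
e^(−4.004) = 0.018243; denominator = 1 + 22.231×0.018243 = 1.4055.
N = 302/1.4055 = 214.863.

215 flies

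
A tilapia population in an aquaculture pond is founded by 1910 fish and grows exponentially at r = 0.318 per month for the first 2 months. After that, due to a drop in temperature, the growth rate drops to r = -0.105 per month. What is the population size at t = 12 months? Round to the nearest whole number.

1263 fish

Phase 1: N(2) = 1910·e^(0.318×2) = 1910·e^0.636 = 3607.82.
Phase 2 runs for 12 − 2 = 10 months at r = -0.105.
N(12) = 3607.82·e^(-0.105×10) = 3607.82·e^-1.05 = 1262.51.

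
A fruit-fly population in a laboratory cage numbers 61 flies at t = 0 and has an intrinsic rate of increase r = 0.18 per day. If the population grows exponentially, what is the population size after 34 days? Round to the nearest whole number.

N(t) = N₀·e^(rt) = 61 × e^(0.18×34) = 61 × e^6.12.
e^6.12 ≈ 454.86, so N ≈ 61 × 454.86 = 27746.7.

27747 flies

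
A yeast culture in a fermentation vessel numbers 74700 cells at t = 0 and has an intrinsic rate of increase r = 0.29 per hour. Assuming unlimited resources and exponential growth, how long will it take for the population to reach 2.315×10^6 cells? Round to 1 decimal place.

Set N₀·e^(rt) = 2.315×10^6: e^(0.29·t) = 2.315×10^6/74700 = 30.991.
0.29·t = ln(30.991) = 3.4337, so t = 3.4337/0.29 = 11.84.

11.8 hours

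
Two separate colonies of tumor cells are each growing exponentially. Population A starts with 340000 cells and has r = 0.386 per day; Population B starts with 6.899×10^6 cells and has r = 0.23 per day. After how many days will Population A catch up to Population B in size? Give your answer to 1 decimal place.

Set 340000·e^(0.386t) = 6.899×10^6·e^(0.23t).
e^((0.386 − 0.23)t) = 6.899×10^6/340000 → e^(0.156·t) = 20.291.
0.156·t = ln(20.291) = 3.0102, so t = 3.0102/0.156 = 19.296.

19.3 days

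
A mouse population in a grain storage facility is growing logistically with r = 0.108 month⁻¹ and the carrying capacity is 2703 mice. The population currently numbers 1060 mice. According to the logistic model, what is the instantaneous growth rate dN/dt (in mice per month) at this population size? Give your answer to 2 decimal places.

dN/dt = rN(1 − N/K) = 0.108 × 1060 × (1 − 1060/2703).
1 − 1060/2703 = 0.60784; dN/dt = 0.108 × 1060 × 0.60784 = 69.586.

69.59 mice per month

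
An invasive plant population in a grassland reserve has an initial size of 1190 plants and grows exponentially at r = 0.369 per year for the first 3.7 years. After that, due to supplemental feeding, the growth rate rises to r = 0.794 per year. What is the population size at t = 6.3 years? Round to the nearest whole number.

36732 plants

Phase 1: N(3.7) = 1190·e^(0.369×3.7) = 1190·e^1.365 = 4661.11.
Phase 2 runs for 6.3 − 3.7 = 2.6 years at r = 0.794.
N(6.3) = 4661.11·e^(0.794×2.6) = 4661.11·e^2.064 = 36732.2.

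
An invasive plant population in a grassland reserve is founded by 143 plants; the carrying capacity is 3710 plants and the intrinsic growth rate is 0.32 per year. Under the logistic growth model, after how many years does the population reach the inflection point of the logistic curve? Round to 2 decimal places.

10.05 years

Logistic growth is fastest at N = K/2 = 1855.
A = (K − N₀)/N₀ = 24.944. Set K/(1 + A·e^(−rt)) = K/2 → A·e^(−rt) = 1.
e^(−0.32t) = 1/24.944 = 0.0400897, so t = ln(24.944)/0.32 = 3.2166/0.32 = 10.052.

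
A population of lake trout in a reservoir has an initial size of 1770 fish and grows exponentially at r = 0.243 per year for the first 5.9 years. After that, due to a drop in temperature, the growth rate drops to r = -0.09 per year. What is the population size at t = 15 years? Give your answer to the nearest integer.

3273 fish

Phase 1: N(5.9) = 1770·e^(0.243×5.9) = 1770·e^1.434 = 7423.71.
Phase 2 runs for 15 − 5.9 = 9.1 years at r = -0.09.
N(15) = 7423.71·e^(-0.09×9.1) = 7423.71·e^-0.819 = 3272.91.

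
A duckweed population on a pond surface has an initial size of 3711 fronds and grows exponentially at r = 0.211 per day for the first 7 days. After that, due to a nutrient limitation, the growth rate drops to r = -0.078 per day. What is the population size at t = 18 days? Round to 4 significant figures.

6892 fronds

Phase 1: N(7) = 3711·e^(0.211×7) = 3711·e^1.477 = 16253.4.
Phase 2 runs for 18 − 7 = 11 days at r = -0.078.
N(18) = 16253.4·e^(-0.078×11) = 16253.4·e^-0.858 = 6891.59.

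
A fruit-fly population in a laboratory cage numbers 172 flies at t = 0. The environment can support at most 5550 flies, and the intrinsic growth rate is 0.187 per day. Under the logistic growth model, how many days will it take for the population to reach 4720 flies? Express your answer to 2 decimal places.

27.70 days

A = (K − N₀)/N₀ = (5550 − 172)/172 = 31.267.
Solve 5550/(1 + 31.267·e^(−0.187t)) = 4720: 1 + 31.267·e^(−0.187t) = 1.1758, so e^(−0.187t) = 0.00562398.
−0.187·t = ln(0.00562398) = -5.1807, so t = 5.1807/0.187 = 27.704.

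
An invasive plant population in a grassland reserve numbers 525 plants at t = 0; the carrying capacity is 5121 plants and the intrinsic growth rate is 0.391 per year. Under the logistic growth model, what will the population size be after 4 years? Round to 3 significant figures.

1810 plants

A = (K − N₀)/N₀ = (5121 − 525)/525 = 8.7543.
N(t) = K/(1 + A·e^(−rt)) = 5121/(1 + 8.7543×e^(−0.391×4)).
e^(−1.564) = 0.2093; denominator = 1 + 8.7543×0.2093 = 2.8322.
N = 5121/2.8322 = 1808.1.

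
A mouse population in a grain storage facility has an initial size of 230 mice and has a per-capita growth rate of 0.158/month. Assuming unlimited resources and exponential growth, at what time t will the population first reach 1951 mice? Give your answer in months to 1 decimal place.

13.5 months

Set N₀·e^(rt) = 1951: e^(0.158·t) = 1951/230 = 8.4826.
0.158·t = ln(8.4826) = 2.138, so t = 2.138/0.158 = 13.532.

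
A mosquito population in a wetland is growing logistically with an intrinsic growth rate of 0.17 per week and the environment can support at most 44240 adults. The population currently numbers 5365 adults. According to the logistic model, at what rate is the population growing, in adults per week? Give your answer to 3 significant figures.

dN/dt = rN(1 − N/K) = 0.17 × 5365 × (1 − 5365/44240).
1 − 5365/44240 = 0.87873; dN/dt = 0.17 × 5365 × 0.87873 = 801.45.

801 adults per week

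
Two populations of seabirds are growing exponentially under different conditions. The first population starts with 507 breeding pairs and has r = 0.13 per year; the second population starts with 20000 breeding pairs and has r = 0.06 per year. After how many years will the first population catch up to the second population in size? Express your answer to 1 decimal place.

52.5 years

Set 507·e^(0.13t) = 20000·e^(0.06t).
e^((0.13 − 0.06)t) = 20000/507 → e^(0.07·t) = 39.448.
0.07·t = ln(39.448) = 3.675, so t = 3.675/0.07 = 52.5.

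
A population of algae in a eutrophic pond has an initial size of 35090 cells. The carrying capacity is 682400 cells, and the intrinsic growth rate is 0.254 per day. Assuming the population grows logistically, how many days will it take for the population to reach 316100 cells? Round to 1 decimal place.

10.9 days

A = (K − N₀)/N₀ = (682400 − 35090)/35090 = 18.447.
Solve 682400/(1 + 18.447·e^(−0.254t)) = 316100: 1 + 18.447·e^(−0.254t) = 2.1588, so e^(−0.254t) = 0.0628179.
−0.254·t = ln(0.0628179) = -2.7675, so t = 2.7675/0.254 = 10.896.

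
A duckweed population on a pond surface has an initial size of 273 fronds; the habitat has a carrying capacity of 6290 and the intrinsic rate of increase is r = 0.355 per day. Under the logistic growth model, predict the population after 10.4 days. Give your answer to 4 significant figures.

A = (K − N₀)/N₀ = (6290 − 273)/273 = 22.04.
N(t) = K/(1 + A·e^(−rt)) = 6290/(1 + 22.04×e^(−0.355×10.4)).
e^(−3.692) = 0.024922; denominator = 1 + 22.04×0.024922 = 1.5493.
N = 6290/1.5493 = 4059.92.

4060 fronds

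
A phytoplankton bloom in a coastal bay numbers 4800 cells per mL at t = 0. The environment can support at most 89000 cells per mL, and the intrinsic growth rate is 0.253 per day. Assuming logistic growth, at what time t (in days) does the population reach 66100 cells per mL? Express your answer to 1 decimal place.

A = (K − N₀)/N₀ = (89000 − 4800)/4800 = 17.542.
Solve 89000/(1 + 17.542·e^(−0.253t)) = 66100: 1 + 17.542·e^(−0.253t) = 1.3464, so e^(−0.253t) = 0.0197498.
−0.253·t = ln(0.0197498) = -3.9246, so t = 3.9246/0.253 = 15.512.

15.5 days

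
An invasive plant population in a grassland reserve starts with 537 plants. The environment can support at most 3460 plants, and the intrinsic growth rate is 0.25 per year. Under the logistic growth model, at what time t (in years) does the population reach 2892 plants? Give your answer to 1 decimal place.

13.3 years

A = (K − N₀)/N₀ = (3460 − 537)/537 = 5.4432.
Solve 3460/(1 + 5.4432·e^(−0.25t)) = 2892: 1 + 5.4432·e^(−0.25t) = 1.1964, so e^(−0.25t) = 0.0360824.
−0.25·t = ln(0.0360824) = -3.3219, so t = 3.3219/0.25 = 13.288.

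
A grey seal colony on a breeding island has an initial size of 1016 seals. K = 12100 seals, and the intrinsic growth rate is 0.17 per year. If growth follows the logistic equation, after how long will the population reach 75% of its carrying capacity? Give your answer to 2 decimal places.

20.52 years

A = (K − N₀)/N₀ = (12100 − 1016)/1016 = 10.909.
Solve 12100/(1 + 10.909·e^(−0.17t)) = 9075: 1 + 10.909·e^(−0.17t) = 1.3333, so e^(−0.17t) = 0.0305546.
−0.17·t = ln(0.0305546) = -3.4882, so t = 3.4882/0.17 = 20.519.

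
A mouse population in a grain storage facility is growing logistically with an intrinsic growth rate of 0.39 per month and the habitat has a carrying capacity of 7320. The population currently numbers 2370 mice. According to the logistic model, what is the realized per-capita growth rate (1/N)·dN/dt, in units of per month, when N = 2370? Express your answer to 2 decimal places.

0.26 per month

(1/N)·dN/dt = r(1 − N/K) = 0.39 × (1 − 2370/7320).
= 0.39 × 0.67623 = 0.26373.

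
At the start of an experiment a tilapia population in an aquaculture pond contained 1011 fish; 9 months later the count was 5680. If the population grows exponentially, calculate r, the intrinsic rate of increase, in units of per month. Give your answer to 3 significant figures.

From N(t) = N₀·e^(rt): e^(r·9) = 5680/1011 = 5.6182.
r·9 = ln(5.6182) = 1.726, so r = 1.726/9 = 0.19178.

0.192 per month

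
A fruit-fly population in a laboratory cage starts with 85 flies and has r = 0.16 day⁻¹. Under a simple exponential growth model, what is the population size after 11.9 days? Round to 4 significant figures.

N(t) = N₀·e^(rt) = 85 × e^(0.16×11.9) = 85 × e^1.904.
e^1.904 ≈ 6.7127, so N ≈ 85 × 6.7127 = 570.579.

570.6 flies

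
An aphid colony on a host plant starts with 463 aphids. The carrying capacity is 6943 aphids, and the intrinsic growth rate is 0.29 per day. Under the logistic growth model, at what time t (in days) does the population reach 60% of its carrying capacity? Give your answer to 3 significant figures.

10.5 days

A = (K − N₀)/N₀ = (6943 − 463)/463 = 13.996.
Solve 6943/(1 + 13.996·e^(−0.29t)) = 4165.8: 1 + 13.996·e^(−0.29t) = 1.6667, so e^(−0.29t) = 0.0476337.
−0.29·t = ln(0.0476337) = -3.0442, so t = 3.0442/0.29 = 10.497.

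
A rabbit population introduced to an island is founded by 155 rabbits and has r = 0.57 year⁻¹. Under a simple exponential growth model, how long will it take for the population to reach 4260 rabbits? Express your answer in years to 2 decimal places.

Set N₀·e^(rt) = 4260: e^(0.57·t) = 4260/155 = 27.484.
0.57·t = ln(27.484) = 3.3136, so t = 3.3136/0.57 = 5.8133.

5.81 years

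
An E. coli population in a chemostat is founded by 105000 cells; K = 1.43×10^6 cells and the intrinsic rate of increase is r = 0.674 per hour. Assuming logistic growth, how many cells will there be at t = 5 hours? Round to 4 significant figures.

A = (K − N₀)/N₀ = (1.43×10^6 − 105000)/105000 = 12.619.
N(t) = K/(1 + A·e^(−rt)) = 1.43×10^6/(1 + 12.619×e^(−0.674×5)).
e^(−3.37) = 0.03439; denominator = 1 + 12.619×0.03439 = 1.434.
N = 1.43×10^6/1.434 = 997235.

997200 cells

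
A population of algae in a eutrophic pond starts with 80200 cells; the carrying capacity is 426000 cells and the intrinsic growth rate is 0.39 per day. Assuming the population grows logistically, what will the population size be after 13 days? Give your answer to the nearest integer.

A = (K − N₀)/N₀ = (426000 − 80200)/80200 = 4.3117.
N(t) = K/(1 + A·e^(−rt)) = 426000/(1 + 4.3117×e^(−0.39×13)).
e^(−5.07) = 0.0062824; denominator = 1 + 4.3117×0.0062824 = 1.0271.
N = 426000/1.0271 = 414765.

414765 cells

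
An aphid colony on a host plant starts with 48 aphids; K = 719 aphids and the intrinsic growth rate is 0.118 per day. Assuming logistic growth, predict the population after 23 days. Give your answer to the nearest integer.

A = (K − N₀)/N₀ = (719 − 48)/48 = 13.979.
N(t) = K/(1 + A·e^(−rt)) = 719/(1 + 13.979×e^(−0.118×23)).
e^(−2.714) = 0.066271; denominator = 1 + 13.979×0.066271 = 1.9264.
N = 719/1.9264 = 373.232.

373 aphids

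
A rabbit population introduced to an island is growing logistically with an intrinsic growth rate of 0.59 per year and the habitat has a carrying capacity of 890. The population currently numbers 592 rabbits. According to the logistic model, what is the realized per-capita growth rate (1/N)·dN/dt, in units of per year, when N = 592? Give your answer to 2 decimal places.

0.20 per year

(1/N)·dN/dt = r(1 − N/K) = 0.59 × (1 − 592/890).
= 0.59 × 0.33483 = 0.19755.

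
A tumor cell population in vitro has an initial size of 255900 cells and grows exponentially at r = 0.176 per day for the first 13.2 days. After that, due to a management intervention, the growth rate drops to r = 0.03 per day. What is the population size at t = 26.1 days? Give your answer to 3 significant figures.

Phase 1: N(13.2) = 255900·e^(0.176×13.2) = 255900·e^2.323 = 2.612301×10^6.
Phase 2 runs for 26.1 − 13.2 = 12.9 days at r = 0.03.
N(26.1) = 2.612301×10^6·e^(0.03×12.9) = 2.612301×10^6·e^0.387 = 3.846761×10^6.

3850000 cells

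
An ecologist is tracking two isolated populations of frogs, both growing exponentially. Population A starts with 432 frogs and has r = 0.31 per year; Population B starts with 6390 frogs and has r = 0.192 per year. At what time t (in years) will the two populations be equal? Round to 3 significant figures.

Set 432·e^(0.31t) = 6390·e^(0.192t).
e^((0.31 − 0.192)t) = 6390/432 → e^(0.118·t) = 14.792.
0.118·t = ln(14.792) = 2.6941, so t = 2.6941/0.118 = 22.831.

22.8 years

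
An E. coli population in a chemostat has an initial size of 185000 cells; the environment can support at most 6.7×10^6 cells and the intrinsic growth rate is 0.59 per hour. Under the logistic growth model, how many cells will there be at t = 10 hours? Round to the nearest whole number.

6110502 cells

A = (K − N₀)/N₀ = (6.7×10^6 − 185000)/185000 = 35.216.
N(t) = K/(1 + A·e^(−rt)) = 6.7×10^6/(1 + 35.216×e^(−0.59×10)).
e^(−5.9) = 0.0027394; denominator = 1 + 35.216×0.0027394 = 1.0965.
N = 6.7×10^6/1.0965 = 6.110502×10^6.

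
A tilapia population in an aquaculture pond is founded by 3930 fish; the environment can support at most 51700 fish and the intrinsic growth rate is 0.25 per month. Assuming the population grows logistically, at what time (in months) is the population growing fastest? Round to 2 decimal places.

9.99 months

Logistic growth is fastest at N = K/2 = 25850.
A = (K − N₀)/N₀ = 12.155. Set K/(1 + A·e^(−rt)) = K/2 → A·e^(−rt) = 1.
e^(−0.25t) = 1/12.155 = 0.0822692, so t = ln(12.155)/0.25 = 2.4978/0.25 = 9.991.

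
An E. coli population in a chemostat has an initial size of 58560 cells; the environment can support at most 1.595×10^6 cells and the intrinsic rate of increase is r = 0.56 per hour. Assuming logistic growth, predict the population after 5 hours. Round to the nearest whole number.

A = (K − N₀)/N₀ = (1.595×10^6 − 58560)/58560 = 26.237.
N(t) = K/(1 + A·e^(−rt)) = 1.595×10^6/(1 + 26.237×e^(−0.56×5)).
e^(−2.8) = 0.06081; denominator = 1 + 26.237×0.06081 = 2.5955.
N = 1.595×10^6/2.5955 = 614531.

614531 cells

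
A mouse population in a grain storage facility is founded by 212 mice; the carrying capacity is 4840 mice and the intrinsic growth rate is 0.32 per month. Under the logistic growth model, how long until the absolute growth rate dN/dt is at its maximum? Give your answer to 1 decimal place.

9.6 months

Logistic growth is fastest at N = K/2 = 2420.
A = (K − N₀)/N₀ = 21.83. Set K/(1 + A·e^(−rt)) = K/2 → A·e^(−rt) = 1.
e^(−0.32t) = 1/21.83 = 0.0458081, so t = ln(21.83)/0.32 = 3.0833/0.32 = 9.6353.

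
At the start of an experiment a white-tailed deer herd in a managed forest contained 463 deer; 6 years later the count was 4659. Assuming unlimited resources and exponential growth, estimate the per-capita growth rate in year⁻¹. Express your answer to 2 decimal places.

From N(t) = N₀·e^(rt): e^(r·6) = 4659/463 = 10.063.
r·6 = ln(10.063) = 2.3088, so r = 2.3088/6 = 0.3848.

0.38 per year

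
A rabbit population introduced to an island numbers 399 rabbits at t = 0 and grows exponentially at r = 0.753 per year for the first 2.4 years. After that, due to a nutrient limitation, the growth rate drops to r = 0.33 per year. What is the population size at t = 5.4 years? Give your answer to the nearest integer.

Phase 1: N(2.4) = 399·e^(0.753×2.4) = 399·e^1.807 = 2431.25.
Phase 2 runs for 5.4 − 2.4 = 3 years at r = 0.33.
N(5.4) = 2431.25·e^(0.33×3) = 2431.25·e^0.99 = 6543.07.

6543 rabbits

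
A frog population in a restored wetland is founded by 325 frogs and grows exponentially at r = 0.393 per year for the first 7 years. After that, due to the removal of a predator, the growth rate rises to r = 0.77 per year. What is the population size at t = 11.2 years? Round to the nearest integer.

129162 frogs

Phase 1: N(7) = 325·e^(0.393×7) = 325·e^2.751 = 5088.94.
Phase 2 runs for 11.2 − 7 = 4.2 years at r = 0.77.
N(11.2) = 5088.94·e^(0.77×4.2) = 5088.94·e^3.234 = 129162.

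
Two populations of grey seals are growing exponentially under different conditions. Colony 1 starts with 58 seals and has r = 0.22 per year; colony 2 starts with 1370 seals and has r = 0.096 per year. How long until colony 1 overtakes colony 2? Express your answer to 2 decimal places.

25.50 years

Set 58·e^(0.22t) = 1370·e^(0.096t).
e^((0.22 − 0.096)t) = 1370/58 → e^(0.124·t) = 23.621.
0.124·t = ln(23.621) = 3.1621, so t = 3.1621/0.124 = 25.501.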